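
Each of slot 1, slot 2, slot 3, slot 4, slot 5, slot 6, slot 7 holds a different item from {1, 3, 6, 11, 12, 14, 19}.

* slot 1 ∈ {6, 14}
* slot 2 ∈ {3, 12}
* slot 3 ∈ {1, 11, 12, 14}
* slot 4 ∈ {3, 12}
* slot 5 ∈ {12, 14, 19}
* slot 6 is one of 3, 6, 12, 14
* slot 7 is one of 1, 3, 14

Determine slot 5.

19

Among the 7 variables, 11 fits only slot 3 (and all 7 values in {1, 3, 6, 11, 12, 14, 19} must be used), so slot 3 = 11.
The 6 still-open variables together cover exactly {1, 3, 6, 12, 14, 19} — 6 values for 6 variables — and 1 appears only in slot 7's list, so slot 7 = 1.
The 5 still-open variables draw from only 5 values {3, 6, 12, 14, 19}, so each is used; only slot 5 can be 19, hence slot 5 = 19.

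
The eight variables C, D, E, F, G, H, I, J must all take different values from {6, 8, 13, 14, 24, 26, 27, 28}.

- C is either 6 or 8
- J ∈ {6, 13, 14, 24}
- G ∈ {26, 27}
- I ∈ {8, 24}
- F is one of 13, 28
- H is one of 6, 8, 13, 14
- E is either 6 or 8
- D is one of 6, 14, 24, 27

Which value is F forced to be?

28

The 8 variables draw from only 8 values {6, 8, 13, 14, 24, 26, 27, 28}, so each is used; only G can be 26, hence G = 26.
The 7 still-open variables together cover exactly {6, 8, 13, 14, 24, 27, 28} — 7 values for 7 variables — and 27 appears only in D's list, so D = 27.
The 6 still-open variables draw from only 6 values {6, 8, 13, 14, 24, 28}, so each is used; only F can be 28, hence F = 28.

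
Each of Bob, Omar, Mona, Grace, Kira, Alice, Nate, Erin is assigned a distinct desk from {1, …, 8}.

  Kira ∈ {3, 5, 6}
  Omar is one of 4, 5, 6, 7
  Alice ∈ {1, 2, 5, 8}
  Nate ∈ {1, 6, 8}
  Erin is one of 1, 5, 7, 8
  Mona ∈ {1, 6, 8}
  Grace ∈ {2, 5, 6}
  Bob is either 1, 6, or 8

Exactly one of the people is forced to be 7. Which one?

The 8 variables draw from only 8 values {1, 2, 3, 4, 5, 6, 7, 8}, so each is used; only Kira can be 3, hence Kira = 3.
The 7 still-open variables together cover exactly {1, 2, 4, 5, 6, 7, 8} — 7 values for 7 variables — and 4 appears only in Omar's list, so Omar = 4.
Among the 6 still-open variables, 7 fits only Erin (and all 6 values in {1, 2, 5, 6, 7, 8} must be used), so Erin = 7.

Erin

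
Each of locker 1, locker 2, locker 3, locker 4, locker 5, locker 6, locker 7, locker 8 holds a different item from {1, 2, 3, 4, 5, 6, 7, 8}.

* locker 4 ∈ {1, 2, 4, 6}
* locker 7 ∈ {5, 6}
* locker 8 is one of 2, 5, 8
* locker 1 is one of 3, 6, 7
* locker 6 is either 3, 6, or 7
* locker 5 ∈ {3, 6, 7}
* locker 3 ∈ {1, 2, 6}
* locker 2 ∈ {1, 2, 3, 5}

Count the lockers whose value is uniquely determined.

The 8 variables draw from only 8 values {1, 2, 3, 4, 5, 6, 7, 8}, so each is used; only locker 4 can be 4, hence locker 4 = 4.
The 7 still-open variables draw from only 7 values {1, 2, 3, 5, 6, 7, 8}, so each is used; only locker 8 can be 8, hence locker 8 = 8.
The 3 variables locker 1, locker 5, locker 6 are confined to {3, 6, 7}, which locks those values in; drop them from locker 2, locker 3, locker 7.
locker 7 has just one choice, so locker 7 = 5. Remove 5 from locker 2.
Determined: locker 4=4, locker 7=5, locker 8=8. The other lockers each still have more than one consistent value. That makes 3.

3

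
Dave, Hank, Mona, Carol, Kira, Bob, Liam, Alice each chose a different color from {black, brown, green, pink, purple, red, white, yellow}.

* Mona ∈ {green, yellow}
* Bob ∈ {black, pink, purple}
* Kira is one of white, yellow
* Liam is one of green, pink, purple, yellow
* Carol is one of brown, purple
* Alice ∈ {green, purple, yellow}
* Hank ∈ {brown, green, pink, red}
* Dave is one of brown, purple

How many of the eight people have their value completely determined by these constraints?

The 8 variables draw from only 8 values {black, brown, green, pink, purple, red, white, yellow}, so each is used; only Bob can be black, hence Bob = black.
The 7 still-open variables together cover exactly {brown, green, pink, purple, red, white, yellow} — 7 values for 7 variables — and red appears only in Hank's list, so Hank = red.
The 6 still-open variables draw from only 6 values {brown, green, pink, purple, white, yellow}, so each is used; only Liam can be pink, hence Liam = pink.
The 5 still-open variables draw from only 5 values {brown, green, purple, white, yellow}, so each is used; only Kira can be white, hence Kira = white.
Dave and Carol share exactly the 2 values {brown, purple}; by pigeonhole those values go to them, so strike brown, purple from Alice.
Determined: Hank=red, Kira=white, Bob=black, Liam=pink. The other people each still have more than one consistent value. That makes 4.

4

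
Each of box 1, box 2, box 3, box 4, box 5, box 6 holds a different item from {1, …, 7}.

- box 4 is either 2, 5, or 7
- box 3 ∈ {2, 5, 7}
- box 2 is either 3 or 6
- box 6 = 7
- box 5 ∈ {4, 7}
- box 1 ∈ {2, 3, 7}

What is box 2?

box 6 must be 7 (only option left). So box 1, box 3, box 4, box 5 can't be 7.
box 5 must be 4 (only option left).
Among the 4 still-open variables, 6 fits only box 2 (and all 4 values in {2, 3, 5, 6} must be used), so box 2 = 6.

6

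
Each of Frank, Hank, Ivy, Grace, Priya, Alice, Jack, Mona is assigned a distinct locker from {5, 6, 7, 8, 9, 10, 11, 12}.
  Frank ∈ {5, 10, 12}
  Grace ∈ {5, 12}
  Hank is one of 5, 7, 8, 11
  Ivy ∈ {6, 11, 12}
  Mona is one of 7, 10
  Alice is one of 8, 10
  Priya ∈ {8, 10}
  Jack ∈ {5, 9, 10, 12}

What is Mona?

The 8 variables draw from only 8 values {5, 6, 7, 8, 9, 10, 11, 12}, so each is used; only Ivy can be 6, hence Ivy = 6.
Among the 7 still-open variables, 9 fits only Jack (and all 7 values in {5, 7, 8, 9, 10, 11, 12} must be used), so Jack = 9.
Among the 6 still-open variables, 11 fits only Hank (and all 6 values in {5, 7, 8, 10, 11, 12} must be used), so Hank = 11.
The 5 still-open variables together cover exactly {5, 7, 8, 10, 12} — 5 values for 5 variables — and 7 appears only in Mona's list, so Mona = 7.

7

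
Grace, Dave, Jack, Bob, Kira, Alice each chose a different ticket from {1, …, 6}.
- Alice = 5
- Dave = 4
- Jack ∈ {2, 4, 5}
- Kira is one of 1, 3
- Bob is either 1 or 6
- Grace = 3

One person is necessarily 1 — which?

Grace has just one choice, so Grace = 3. Eliminate 3 elsewhere: Kira.
So 1 goes to Kira.

Kira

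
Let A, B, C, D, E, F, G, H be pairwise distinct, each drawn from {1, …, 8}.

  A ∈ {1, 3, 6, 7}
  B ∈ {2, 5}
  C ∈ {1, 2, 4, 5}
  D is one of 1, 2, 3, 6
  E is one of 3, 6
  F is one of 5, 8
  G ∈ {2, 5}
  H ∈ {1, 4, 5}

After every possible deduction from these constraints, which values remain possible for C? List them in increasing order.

1, 4

Among the 8 variables, 7 fits only A (and all 8 values in {1, 2, 3, 4, 5, 6, 7, 8} must be used), so A = 7.
The 7 still-open variables together cover exactly {1, 2, 3, 4, 5, 6, 8} — 7 values for 7 variables — and 8 appears only in F's list, so F = 8.
B and G between them cover only {2, 5} — a naked pair. Remove those values from C, D, H.
C and H between them cover only {1, 4} — a naked pair. Remove those values from D.
No further eliminations apply; C can still be any of 1, 4.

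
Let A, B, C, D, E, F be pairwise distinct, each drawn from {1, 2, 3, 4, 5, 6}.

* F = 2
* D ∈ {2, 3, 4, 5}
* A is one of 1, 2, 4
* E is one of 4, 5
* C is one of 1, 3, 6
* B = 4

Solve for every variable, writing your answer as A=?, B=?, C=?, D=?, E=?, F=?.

B must be 4 (only option left). Eliminate 4 elsewhere: A, D, E.
E must be 5 (only option left). Eliminate 5 elsewhere: D.
F has just one choice, so F = 2. Eliminate 2 elsewhere: A, D.
That leaves A = 1. So C can't be 1.
D must be 3 (only option left). So C can't be 3.
C has just one choice, so C = 6.

A=1, B=4, C=6, D=3, E=5, F=2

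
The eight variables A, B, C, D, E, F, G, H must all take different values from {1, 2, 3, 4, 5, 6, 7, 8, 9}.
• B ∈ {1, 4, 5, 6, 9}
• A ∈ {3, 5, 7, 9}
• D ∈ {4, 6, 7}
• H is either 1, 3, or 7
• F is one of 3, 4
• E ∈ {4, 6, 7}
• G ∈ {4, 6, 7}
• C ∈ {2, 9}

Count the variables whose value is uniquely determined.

3

The 8 variables together cover exactly {1, 2, 3, 4, 5, 6, 7, 9} — 8 values for 8 variables — and 2 appears only in C's list, so C = 2.
The 3 variables D, E, G are confined to {4, 6, 7}, which locks those values in; drop them from A, B, F, H.
F must be 3 (only option left). Strike 3 from A, H.
H must be 1 (only option left). Strike 1 from B.
Determined: C=2, F=3, H=1. The other variables each still have more than one consistent value. That makes 3.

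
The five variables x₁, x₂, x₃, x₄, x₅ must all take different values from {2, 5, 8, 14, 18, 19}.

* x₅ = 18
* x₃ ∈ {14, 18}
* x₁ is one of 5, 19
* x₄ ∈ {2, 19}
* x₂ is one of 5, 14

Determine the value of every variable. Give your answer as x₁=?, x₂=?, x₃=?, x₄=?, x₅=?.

x₅ has just one choice, so x₅ = 18. Remove 18 from x₃.
x₃ must be 14 (only option left). Eliminate 14 elsewhere: x₂.
x₂ must be 5 (only option left). Strike 5 from x₁.
That leaves x₁ = 19. So x₄ can't be 19.
That leaves x₄ = 2.

x₁=19, x₂=5, x₃=14, x₄=2, x₅=18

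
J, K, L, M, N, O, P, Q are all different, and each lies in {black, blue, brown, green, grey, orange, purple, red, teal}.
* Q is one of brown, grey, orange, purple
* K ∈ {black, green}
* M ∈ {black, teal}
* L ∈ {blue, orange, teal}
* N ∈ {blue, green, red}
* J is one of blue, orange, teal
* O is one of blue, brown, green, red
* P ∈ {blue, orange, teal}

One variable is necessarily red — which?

N

J, L, P between them cover only {blue, orange, teal} — a naked triple. Remove those values from M, N, O, Q.
That leaves M = black. Strike black from K.
K has just one choice, so K = green. Eliminate green elsewhere: N, O.
So red goes to N.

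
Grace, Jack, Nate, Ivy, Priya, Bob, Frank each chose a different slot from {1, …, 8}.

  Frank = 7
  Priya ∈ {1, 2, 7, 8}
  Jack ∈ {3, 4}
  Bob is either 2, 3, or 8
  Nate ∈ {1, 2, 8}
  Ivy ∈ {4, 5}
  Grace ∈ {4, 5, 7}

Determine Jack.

3

Frank must be 7 (only option left). So Grace, Priya can't be 7.
Grace and Ivy between them cover only {4, 5} — a naked pair. Remove those values from Jack.
So Jack = 3.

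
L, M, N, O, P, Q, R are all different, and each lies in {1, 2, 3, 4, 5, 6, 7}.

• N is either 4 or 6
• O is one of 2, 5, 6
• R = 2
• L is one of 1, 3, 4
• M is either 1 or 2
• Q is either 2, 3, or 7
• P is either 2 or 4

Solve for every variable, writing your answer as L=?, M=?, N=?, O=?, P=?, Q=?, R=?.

L=3, M=1, N=6, O=5, P=4, Q=7, R=2

R's domain is down to {2}, so R = 2. Remove 2 from M, O, P, Q.
M's domain is down to {1}, so M = 1. Eliminate 1 elsewhere: L.
P must be 4 (only option left). Remove 4 from L, N.
That leaves L = 3. Strike 3 from Q.
N's domain is down to {6}, so N = 6. Eliminate 6 elsewhere: O.
O has just one choice, so O = 5.
Q has just one choice, so Q = 7.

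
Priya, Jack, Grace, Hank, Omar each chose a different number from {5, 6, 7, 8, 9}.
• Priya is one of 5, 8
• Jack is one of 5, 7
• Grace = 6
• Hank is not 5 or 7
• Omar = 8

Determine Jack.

7

Grace must be 6 (only option left). Eliminate 6 elsewhere: Hank.
Omar must be 8 (only option left). Eliminate 8 elsewhere: Priya, Hank.
That leaves Priya = 5. Remove 5 from Jack.
So Jack = 7.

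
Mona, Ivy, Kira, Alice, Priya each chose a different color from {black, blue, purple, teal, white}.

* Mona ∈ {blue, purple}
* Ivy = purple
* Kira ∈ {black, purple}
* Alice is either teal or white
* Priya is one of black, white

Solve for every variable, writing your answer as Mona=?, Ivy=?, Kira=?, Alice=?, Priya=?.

Mona=blue, Ivy=purple, Kira=black, Alice=teal, Priya=white

Ivy has just one choice, so Ivy = purple. Eliminate purple elsewhere: Mona, Kira.
Kira must be black (only option left). So Priya can't be black.
Priya has just one choice, so Priya = white. So Alice can't be white.
Mona's domain is down to {blue}, so Mona = blue.
Alice's domain is down to {teal}, so Alice = teal.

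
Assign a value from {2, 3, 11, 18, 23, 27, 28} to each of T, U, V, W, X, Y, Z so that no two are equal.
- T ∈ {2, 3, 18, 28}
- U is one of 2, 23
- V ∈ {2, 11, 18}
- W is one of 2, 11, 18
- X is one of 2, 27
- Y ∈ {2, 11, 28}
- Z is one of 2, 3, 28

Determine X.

27

The 7 variables together cover exactly {2, 3, 11, 18, 23, 27, 28} — 7 values for 7 variables — and 23 appears only in U's list, so U = 23.
The 6 still-open variables draw from only 6 values {2, 3, 11, 18, 27, 28}, so each is used; only X can be 27, hence X = 27.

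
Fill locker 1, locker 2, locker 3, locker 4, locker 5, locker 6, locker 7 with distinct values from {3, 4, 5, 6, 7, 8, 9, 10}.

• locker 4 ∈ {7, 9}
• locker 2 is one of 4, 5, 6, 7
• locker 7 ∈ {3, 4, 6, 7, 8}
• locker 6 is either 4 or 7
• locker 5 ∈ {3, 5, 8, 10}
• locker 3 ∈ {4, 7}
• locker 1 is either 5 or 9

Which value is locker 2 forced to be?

locker 3 and locker 6 share exactly the 2 values {4, 7}; by pigeonhole those values go to them, so strike 4, 7 from locker 2, locker 4, locker 7.
locker 4 must be 9 (only option left). Strike 9 from locker 1.
locker 1 has just one choice, so locker 1 = 5. Remove 5 from locker 2, locker 5.
So locker 2 = 6.

6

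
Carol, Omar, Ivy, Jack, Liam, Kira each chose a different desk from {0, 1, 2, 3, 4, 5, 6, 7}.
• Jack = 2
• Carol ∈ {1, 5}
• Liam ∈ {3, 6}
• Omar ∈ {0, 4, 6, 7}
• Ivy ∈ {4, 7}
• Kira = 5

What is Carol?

Jack has just one choice, so Jack = 2.
Kira's domain is down to {5}, so Kira = 5. Remove 5 from Carol.
So Carol = 1.

1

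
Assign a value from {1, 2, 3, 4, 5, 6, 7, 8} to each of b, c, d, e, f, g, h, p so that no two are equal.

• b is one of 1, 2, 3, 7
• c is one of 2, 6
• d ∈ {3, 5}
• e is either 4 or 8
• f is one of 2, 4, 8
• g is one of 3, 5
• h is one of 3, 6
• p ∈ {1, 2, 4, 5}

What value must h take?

The 8 variables draw from only 8 values {1, 2, 3, 4, 5, 6, 7, 8}, so each is used; only b can be 7, hence b = 7.
The 7 still-open variables draw from only 7 values {1, 2, 3, 4, 5, 6, 8}, so each is used; only p can be 1, hence p = 1.
The 2 variables d and g are confined to {3, 5}, which locks those values in; drop them from h.
So h = 6.

6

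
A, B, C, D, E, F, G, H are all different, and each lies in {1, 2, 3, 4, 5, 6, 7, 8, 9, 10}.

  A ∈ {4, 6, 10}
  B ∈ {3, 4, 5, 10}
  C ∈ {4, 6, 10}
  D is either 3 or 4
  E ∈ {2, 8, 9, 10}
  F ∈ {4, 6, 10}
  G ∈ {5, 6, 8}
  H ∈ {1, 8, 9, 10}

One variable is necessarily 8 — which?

G

A, C, F between them cover only {4, 6, 10} — a naked triple. Remove those values from B, D, E, G, H.
D has just one choice, so D = 3. Strike 3 from B.
B's domain is down to {5}, so B = 5. Remove 5 from G.
So 8 goes to G.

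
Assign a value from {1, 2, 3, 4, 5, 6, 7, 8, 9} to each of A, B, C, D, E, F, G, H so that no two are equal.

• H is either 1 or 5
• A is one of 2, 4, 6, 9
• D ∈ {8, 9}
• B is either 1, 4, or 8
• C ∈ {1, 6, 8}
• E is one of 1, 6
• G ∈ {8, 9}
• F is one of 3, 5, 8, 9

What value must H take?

5

Among the 8 variables, 2 fits only A (and all 8 values in {1, 2, 3, 4, 5, 6, 8, 9} must be used), so A = 2.
Among the 7 still-open variables, 3 fits only F (and all 7 values in {1, 3, 4, 5, 6, 8, 9} must be used), so F = 3.
The 6 still-open variables together cover exactly {1, 4, 5, 6, 8, 9} — 6 values for 6 variables — and 4 appears only in B's list, so B = 4.
The 5 still-open variables draw from only 5 values {1, 5, 6, 8, 9}, so each is used; only H can be 5, hence H = 5.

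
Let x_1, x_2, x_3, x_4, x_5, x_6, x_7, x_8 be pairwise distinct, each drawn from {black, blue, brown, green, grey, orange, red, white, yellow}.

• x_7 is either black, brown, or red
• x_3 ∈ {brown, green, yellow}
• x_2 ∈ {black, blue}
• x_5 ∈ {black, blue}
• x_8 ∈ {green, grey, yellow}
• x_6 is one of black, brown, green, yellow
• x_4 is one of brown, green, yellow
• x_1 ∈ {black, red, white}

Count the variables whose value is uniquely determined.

The 8 variables draw from only 8 values {black, blue, brown, green, grey, red, white, yellow}, so each is used; only x_8 can be grey, hence x_8 = grey.
The 7 still-open variables together cover exactly {black, blue, brown, green, red, white, yellow} — 7 values for 7 variables — and white appears only in x_1's list, so x_1 = white.
The 6 still-open variables together cover exactly {black, blue, brown, green, red, yellow} — 6 values for 6 variables — and red appears only in x_7's list, so x_7 = red.
x_2 and x_5 between them cover only {black, blue} — a naked pair. Remove those values from x_6.
Determined: x_1=white, x_7=red, x_8=grey. The other variables each still have more than one consistent value. That makes 3.

3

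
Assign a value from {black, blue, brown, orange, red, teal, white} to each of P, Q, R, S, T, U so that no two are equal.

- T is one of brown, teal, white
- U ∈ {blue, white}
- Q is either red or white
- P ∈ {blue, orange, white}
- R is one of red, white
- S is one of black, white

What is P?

orange

Q and R share exactly the 2 values {red, white}; by pigeonhole those values go to them, so strike red, white from P, S, T, U.
S must be black (only option left).
U has just one choice, so U = blue. Strike blue from P.
So P = orange.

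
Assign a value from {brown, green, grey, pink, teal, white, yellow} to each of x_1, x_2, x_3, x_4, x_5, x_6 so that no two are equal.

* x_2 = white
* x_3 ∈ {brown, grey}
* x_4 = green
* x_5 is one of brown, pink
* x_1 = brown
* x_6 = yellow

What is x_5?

x_1 must be brown (only option left). Eliminate brown elsewhere: x_3, x_5.
So x_5 = pink.

pink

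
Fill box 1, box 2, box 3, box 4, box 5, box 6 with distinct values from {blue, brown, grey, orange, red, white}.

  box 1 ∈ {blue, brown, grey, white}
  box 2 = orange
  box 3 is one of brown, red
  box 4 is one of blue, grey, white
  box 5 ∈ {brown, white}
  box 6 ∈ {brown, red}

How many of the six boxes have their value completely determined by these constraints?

box 2 must be orange (only option left).
box 3 and box 6 between them cover only {brown, red} — a naked pair. Remove those values from box 1, box 5.
box 5's domain is down to {white}, so box 5 = white. So box 1, box 4 can't be white.
Determined: box 2=orange, box 5=white. The other boxes each still have more than one consistent value. That makes 2.

2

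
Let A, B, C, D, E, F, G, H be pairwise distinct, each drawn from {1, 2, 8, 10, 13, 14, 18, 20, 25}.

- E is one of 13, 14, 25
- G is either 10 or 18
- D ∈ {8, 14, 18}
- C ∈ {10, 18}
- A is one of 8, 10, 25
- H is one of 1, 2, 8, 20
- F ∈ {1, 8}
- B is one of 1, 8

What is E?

B and F between them cover only {1, 8} — a naked pair. Remove those values from A, D, H.
C and G between them cover only {10, 18} — a naked pair. Remove those values from A, D.
A must be 25 (only option left). Strike 25 from E.
D has just one choice, so D = 14. Remove 14 from E.
So E = 13.

13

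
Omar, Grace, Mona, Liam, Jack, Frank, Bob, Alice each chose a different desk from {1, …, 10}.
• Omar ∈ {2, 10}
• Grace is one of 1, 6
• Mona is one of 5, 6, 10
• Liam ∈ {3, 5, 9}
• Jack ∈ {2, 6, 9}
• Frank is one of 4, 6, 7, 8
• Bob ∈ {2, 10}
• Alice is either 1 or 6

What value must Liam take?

The 2 variables Omar and Bob are confined to {2, 10}, which locks those values in; drop them from Mona, Jack.
Grace and Alice between them cover only {1, 6} — a naked pair. Remove those values from Mona, Jack, Frank.
Mona must be 5 (only option left). Eliminate 5 elsewhere: Liam.
Jack has just one choice, so Jack = 9. Strike 9 from Liam.
So Liam = 3.

3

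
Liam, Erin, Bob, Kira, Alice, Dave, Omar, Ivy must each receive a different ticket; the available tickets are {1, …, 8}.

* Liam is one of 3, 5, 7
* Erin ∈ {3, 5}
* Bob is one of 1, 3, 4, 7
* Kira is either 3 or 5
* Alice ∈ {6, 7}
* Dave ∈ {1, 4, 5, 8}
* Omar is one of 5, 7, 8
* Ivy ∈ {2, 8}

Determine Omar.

Among the 8 variables, 2 fits only Ivy (and all 8 values in {1, 2, 3, 4, 5, 6, 7, 8} must be used), so Ivy = 2.
Among the 7 still-open variables, 6 fits only Alice (and all 7 values in {1, 3, 4, 5, 6, 7, 8} must be used), so Alice = 6.
Erin and Kira share exactly the 2 values {3, 5}; by pigeonhole those values go to them, so strike 3, 5 from Liam, Bob, Dave, Omar.
Liam has just one choice, so Liam = 7. Eliminate 7 elsewhere: Bob, Omar.
So Omar = 8.

8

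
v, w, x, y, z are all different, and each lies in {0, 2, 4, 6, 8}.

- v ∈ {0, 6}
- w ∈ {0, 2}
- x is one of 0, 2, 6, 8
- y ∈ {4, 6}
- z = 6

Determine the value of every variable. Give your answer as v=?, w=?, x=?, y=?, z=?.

v=0, w=2, x=8, y=4, z=6

z must be 6 (only option left). Strike 6 from v, x, y.
That leaves v = 0. Remove 0 from w, x.
That leaves w = 2. Remove 2 from x.
That leaves x = 8.
That leaves y = 4.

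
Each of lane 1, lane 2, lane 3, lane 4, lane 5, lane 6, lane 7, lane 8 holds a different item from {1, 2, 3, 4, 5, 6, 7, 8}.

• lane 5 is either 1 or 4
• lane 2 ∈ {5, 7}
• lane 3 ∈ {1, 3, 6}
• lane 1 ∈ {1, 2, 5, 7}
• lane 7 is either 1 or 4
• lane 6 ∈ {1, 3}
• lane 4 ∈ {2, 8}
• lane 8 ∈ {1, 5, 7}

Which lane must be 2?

Among the 8 variables, 6 fits only lane 3 (and all 8 values in {1, 2, 3, 4, 5, 6, 7, 8} must be used), so lane 3 = 6.
The 7 still-open variables draw from only 7 values {1, 2, 3, 4, 5, 7, 8}, so each is used; only lane 6 can be 3, hence lane 6 = 3.
The 6 still-open variables together cover exactly {1, 2, 4, 5, 7, 8} — 6 values for 6 variables — and 8 appears only in lane 4's list, so lane 4 = 8.
The 5 still-open variables together cover exactly {1, 2, 4, 5, 7} — 5 values for 5 variables — and 2 appears only in lane 1's list, so lane 1 = 2.

lane 1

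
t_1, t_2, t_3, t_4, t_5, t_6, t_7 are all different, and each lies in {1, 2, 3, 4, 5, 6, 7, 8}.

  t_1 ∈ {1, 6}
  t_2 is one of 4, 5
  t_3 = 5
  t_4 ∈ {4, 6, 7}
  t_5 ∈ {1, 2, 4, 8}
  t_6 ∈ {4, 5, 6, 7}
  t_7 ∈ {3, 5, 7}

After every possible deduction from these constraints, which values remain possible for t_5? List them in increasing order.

t_3 has just one choice, so t_3 = 5. Remove 5 from t_2, t_6, t_7.
t_2 has just one choice, so t_2 = 4. So t_4, t_5, t_6 can't be 4.
t_4 and t_6 share exactly the 2 values {6, 7}; by pigeonhole those values go to them, so strike 6, 7 from t_1, t_7.
t_1 has just one choice, so t_1 = 1. Strike 1 from t_5.
t_7 must be 3 (only option left).
No further eliminations apply; t_5 can still be any of 2, 8.

2, 8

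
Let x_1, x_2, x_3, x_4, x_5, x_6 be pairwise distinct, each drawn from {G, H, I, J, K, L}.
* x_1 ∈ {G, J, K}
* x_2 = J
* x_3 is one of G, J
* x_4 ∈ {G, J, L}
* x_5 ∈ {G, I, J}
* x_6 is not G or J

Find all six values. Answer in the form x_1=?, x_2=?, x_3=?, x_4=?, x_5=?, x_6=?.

x_1=K, x_2=J, x_3=G, x_4=L, x_5=I, x_6=H

x_2 has just one choice, so x_2 = J. Strike J from x_1, x_3, x_4, x_5.
x_3 must be G (only option left). So x_1, x_4, x_5 can't be G.
That leaves x_4 = L. So x_6 can't be L.
x_5 has just one choice, so x_5 = I. Strike I from x_6.
That leaves x_1 = K. Strike K from x_6.
x_6's domain is down to {H}, so x_6 = H.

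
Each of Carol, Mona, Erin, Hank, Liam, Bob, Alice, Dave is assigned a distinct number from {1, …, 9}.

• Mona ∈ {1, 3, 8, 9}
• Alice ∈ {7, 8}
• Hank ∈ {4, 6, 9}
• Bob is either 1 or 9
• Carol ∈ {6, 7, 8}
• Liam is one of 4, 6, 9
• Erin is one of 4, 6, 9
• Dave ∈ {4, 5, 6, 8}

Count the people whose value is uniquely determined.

3

The 8 variables draw from only 8 values {1, 3, 4, 5, 6, 7, 8, 9}, so each is used; only Mona can be 3, hence Mona = 3.
The 7 still-open variables together cover exactly {1, 4, 5, 6, 7, 8, 9} — 7 values for 7 variables — and 1 appears only in Bob's list, so Bob = 1.
The 6 still-open variables together cover exactly {4, 5, 6, 7, 8, 9} — 6 values for 6 variables — and 5 appears only in Dave's list, so Dave = 5.
The 3 variables Erin, Hank, Liam are confined to {4, 6, 9}, which locks those values in; drop them from Carol.
Determined: Mona=3, Bob=1, Dave=5. The other people each still have more than one consistent value. That makes 3.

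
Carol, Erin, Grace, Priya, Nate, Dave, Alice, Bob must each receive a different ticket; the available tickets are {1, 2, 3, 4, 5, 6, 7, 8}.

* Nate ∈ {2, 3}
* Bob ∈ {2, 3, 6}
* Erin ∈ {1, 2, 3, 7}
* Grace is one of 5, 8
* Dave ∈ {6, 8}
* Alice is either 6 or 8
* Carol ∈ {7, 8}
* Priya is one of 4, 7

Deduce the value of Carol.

Among the 8 variables, 1 fits only Erin (and all 8 values in {1, 2, 3, 4, 5, 6, 7, 8} must be used), so Erin = 1.
Among the 7 still-open variables, 4 fits only Priya (and all 7 values in {2, 3, 4, 5, 6, 7, 8} must be used), so Priya = 4.
The 6 still-open variables together cover exactly {2, 3, 5, 6, 7, 8} — 6 values for 6 variables — and 5 appears only in Grace's list, so Grace = 5.
The 5 still-open variables together cover exactly {2, 3, 6, 7, 8} — 5 values for 5 variables — and 7 appears only in Carol's list, so Carol = 7.

7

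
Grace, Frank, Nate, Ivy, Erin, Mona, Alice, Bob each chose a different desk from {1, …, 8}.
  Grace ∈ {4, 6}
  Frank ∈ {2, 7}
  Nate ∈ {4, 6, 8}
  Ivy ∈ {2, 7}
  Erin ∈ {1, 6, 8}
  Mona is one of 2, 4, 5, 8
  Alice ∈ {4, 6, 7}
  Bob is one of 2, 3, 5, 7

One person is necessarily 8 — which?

Nate

Among the 8 variables, 1 fits only Erin (and all 8 values in {1, 2, 3, 4, 5, 6, 7, 8} must be used), so Erin = 1.
The 7 still-open variables draw from only 7 values {2, 3, 4, 5, 6, 7, 8}, so each is used; only Bob can be 3, hence Bob = 3.
The 6 still-open variables together cover exactly {2, 4, 5, 6, 7, 8} — 6 values for 6 variables — and 5 appears only in Mona's list, so Mona = 5.
The 5 still-open variables together cover exactly {2, 4, 6, 7, 8} — 5 values for 5 variables — and 8 appears only in Nate's list, so Nate = 8.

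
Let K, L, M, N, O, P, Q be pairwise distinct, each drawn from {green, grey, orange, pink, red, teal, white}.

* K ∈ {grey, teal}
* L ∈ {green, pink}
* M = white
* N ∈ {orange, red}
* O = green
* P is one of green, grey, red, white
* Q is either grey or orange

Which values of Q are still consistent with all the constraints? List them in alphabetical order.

grey, orange

M has just one choice, so M = white. Eliminate white elsewhere: P.
O's domain is down to {green}, so O = green. So L, P can't be green.
L must be pink (only option left).
Among the 4 still-open variables, teal fits only K (and all 4 values in {grey, orange, red, teal} must be used), so K = teal.
No further eliminations apply; Q can still be any of grey, orange.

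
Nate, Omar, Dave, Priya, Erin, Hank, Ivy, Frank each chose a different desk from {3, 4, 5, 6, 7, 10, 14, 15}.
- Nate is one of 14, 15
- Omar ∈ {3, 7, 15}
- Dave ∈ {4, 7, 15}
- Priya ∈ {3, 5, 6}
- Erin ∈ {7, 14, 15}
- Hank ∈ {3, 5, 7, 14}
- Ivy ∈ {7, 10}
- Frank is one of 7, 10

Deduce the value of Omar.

3

Among the 8 variables, 4 fits only Dave (and all 8 values in {3, 4, 5, 6, 7, 10, 14, 15} must be used), so Dave = 4.
The 7 still-open variables together cover exactly {3, 5, 6, 7, 10, 14, 15} — 7 values for 7 variables — and 6 appears only in Priya's list, so Priya = 6.
The 6 still-open variables together cover exactly {3, 5, 7, 10, 14, 15} — 6 values for 6 variables — and 5 appears only in Hank's list, so Hank = 5.
The 5 still-open variables draw from only 5 values {3, 7, 10, 14, 15}, so each is used; only Omar can be 3, hence Omar = 3.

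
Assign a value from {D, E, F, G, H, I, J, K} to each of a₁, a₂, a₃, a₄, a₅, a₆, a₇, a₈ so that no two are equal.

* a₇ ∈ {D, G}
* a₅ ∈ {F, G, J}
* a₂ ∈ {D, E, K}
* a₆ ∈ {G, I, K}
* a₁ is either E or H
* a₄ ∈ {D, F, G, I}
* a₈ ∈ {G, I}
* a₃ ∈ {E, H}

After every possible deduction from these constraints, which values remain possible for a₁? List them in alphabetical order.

E, H

Among the 8 variables, J fits only a₅ (and all 8 values in {D, E, F, G, H, I, J, K} must be used), so a₅ = J.
The 7 still-open variables together cover exactly {D, E, F, G, H, I, K} — 7 values for 7 variables — and F appears only in a₄'s list, so a₄ = F.
a₁ and a₃ between them cover only {E, H} — a naked pair. Remove those values from a₂.
No further eliminations apply; a₁ can still be any of E, H.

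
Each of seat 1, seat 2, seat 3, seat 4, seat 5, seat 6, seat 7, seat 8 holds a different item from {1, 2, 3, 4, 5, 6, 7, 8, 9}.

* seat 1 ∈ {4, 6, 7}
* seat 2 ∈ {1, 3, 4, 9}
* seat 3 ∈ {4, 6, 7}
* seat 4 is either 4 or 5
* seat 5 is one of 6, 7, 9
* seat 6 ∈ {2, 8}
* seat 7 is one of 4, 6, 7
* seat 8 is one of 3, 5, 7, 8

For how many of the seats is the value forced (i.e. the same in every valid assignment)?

seat 1, seat 3, seat 7 share exactly the 3 values {4, 6, 7}; by pigeonhole those values go to them, so strike 4, 6, 7 from seat 2, seat 4, seat 5, seat 8.
That leaves seat 4 = 5. Remove 5 from seat 8.
That leaves seat 5 = 9. Strike 9 from seat 2.
Determined: seat 4=5, seat 5=9. The other seats each still have more than one consistent value. That makes 2.

2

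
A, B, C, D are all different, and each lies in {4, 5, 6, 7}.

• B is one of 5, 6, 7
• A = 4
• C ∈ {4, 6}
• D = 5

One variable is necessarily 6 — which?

A must be 4 (only option left). Eliminate 4 elsewhere: C.
So 6 goes to C.

C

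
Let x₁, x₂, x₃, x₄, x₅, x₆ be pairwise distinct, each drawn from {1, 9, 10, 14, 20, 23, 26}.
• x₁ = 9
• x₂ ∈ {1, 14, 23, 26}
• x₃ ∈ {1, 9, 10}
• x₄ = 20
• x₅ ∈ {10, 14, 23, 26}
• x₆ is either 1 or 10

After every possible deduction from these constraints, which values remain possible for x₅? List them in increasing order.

14, 23, 26

x₁'s domain is down to {9}, so x₁ = 9. Remove 9 from x₃.
x₄'s domain is down to {20}, so x₄ = 20.
The 2 variables x₃ and x₆ are confined to {1, 10}, which locks those values in; drop them from x₂, x₅.
No further eliminations apply; x₅ can still be any of 14, 23, 26.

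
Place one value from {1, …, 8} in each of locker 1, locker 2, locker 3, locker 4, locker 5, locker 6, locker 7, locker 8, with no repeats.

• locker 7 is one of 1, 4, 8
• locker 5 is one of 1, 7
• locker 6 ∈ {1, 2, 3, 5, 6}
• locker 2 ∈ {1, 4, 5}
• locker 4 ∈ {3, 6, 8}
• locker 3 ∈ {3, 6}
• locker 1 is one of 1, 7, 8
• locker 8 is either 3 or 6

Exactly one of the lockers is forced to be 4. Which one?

The 8 variables together cover exactly {1, 2, 3, 4, 5, 6, 7, 8} — 8 values for 8 variables — and 2 appears only in locker 6's list, so locker 6 = 2.
Among the 7 still-open variables, 5 fits only locker 2 (and all 7 values in {1, 3, 4, 5, 6, 7, 8} must be used), so locker 2 = 5.
Among the 6 still-open variables, 4 fits only locker 7 (and all 6 values in {1, 3, 4, 6, 7, 8} must be used), so locker 7 = 4.

locker 7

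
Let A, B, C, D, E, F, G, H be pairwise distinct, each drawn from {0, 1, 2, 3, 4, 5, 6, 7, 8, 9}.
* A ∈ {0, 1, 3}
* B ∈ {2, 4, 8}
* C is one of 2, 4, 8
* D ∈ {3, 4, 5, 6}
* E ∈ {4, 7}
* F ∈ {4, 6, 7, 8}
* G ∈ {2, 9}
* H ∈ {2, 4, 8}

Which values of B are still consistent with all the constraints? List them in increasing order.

2, 4, 8

B, C, H share exactly the 3 values {2, 4, 8}; by pigeonhole those values go to them, so strike 2, 4, 8 from D, E, F, G.
E must be 7 (only option left). Strike 7 from F.
F's domain is down to {6}, so F = 6. Eliminate 6 elsewhere: D.
G has just one choice, so G = 9.
No further eliminations apply; B can still be any of 2, 4, 8.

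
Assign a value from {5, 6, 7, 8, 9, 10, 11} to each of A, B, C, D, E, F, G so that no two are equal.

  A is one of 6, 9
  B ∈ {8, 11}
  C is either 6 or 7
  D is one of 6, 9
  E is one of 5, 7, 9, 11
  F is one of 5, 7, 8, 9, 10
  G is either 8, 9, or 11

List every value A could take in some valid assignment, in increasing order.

The 7 variables draw from only 7 values {5, 6, 7, 8, 9, 10, 11}, so each is used; only F can be 10, hence F = 10.
The 6 still-open variables together cover exactly {5, 6, 7, 8, 9, 11} — 6 values for 6 variables — and 5 appears only in E's list, so E = 5.
The 5 still-open variables together cover exactly {6, 7, 8, 9, 11} — 5 values for 5 variables — and 7 appears only in C's list, so C = 7.
A and D share exactly the 2 values {6, 9}; by pigeonhole those values go to them, so strike 6, 9 from G.
No further eliminations apply; A can still be any of 6, 9.

6, 9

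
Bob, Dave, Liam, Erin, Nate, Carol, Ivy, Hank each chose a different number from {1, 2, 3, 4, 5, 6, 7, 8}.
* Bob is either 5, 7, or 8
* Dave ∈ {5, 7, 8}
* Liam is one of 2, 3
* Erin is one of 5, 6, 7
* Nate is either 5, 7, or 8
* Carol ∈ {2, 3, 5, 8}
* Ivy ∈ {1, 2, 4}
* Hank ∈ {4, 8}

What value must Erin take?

6

The 8 variables together cover exactly {1, 2, 3, 4, 5, 6, 7, 8} — 8 values for 8 variables — and 1 appears only in Ivy's list, so Ivy = 1.
Among the 7 still-open variables, 4 fits only Hank (and all 7 values in {2, 3, 4, 5, 6, 7, 8} must be used), so Hank = 4.
Among the 6 still-open variables, 6 fits only Erin (and all 6 values in {2, 3, 5, 6, 7, 8} must be used), so Erin = 6.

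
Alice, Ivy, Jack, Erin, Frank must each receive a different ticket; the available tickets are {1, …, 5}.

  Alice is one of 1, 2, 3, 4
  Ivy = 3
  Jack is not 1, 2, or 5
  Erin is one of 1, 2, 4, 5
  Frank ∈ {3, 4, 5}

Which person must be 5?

Frank

Ivy's domain is down to {3}, so Ivy = 3. Strike 3 from Alice, Jack, Frank.
That leaves Jack = 4. Remove 4 from Alice, Erin, Frank.
So 5 goes to Frank.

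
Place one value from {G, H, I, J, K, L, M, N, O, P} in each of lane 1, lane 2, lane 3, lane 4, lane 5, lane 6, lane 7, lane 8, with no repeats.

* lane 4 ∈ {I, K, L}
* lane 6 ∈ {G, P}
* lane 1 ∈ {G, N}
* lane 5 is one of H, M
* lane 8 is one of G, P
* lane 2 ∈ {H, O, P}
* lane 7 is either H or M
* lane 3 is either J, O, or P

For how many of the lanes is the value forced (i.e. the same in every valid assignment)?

3

lane 5 and lane 7 between them cover only {H, M} — a naked pair. Remove those values from lane 2.
The 2 variables lane 6 and lane 8 are confined to {G, P}, which locks those values in; drop them from lane 1, lane 2, lane 3.
lane 1 has just one choice, so lane 1 = N.
lane 2's domain is down to {O}, so lane 2 = O. Strike O from lane 3.
That leaves lane 3 = J.
Determined: lane 1=N, lane 2=O, lane 3=J. The other lanes each still have more than one consistent value. That makes 3.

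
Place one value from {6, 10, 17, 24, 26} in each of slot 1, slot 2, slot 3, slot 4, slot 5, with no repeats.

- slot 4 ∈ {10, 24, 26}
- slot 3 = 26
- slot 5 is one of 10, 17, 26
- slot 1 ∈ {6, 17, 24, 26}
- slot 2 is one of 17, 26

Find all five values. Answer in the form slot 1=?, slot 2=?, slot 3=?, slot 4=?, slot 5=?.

slot 1=6, slot 2=17, slot 3=26, slot 4=24, slot 5=10

slot 3's domain is down to {26}, so slot 3 = 26. Remove 26 from slot 1, slot 2, slot 4, slot 5.
slot 2's domain is down to {17}, so slot 2 = 17. So slot 1, slot 5 can't be 17.
slot 5's domain is down to {10}, so slot 5 = 10. Strike 10 from slot 4.
That leaves slot 4 = 24. Eliminate 24 elsewhere: slot 1.
slot 1's domain is down to {6}, so slot 1 = 6.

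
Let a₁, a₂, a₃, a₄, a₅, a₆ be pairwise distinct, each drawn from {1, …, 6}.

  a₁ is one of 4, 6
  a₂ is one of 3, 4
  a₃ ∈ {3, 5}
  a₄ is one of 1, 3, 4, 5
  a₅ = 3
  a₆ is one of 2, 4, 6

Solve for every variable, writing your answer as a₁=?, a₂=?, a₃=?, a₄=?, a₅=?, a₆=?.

a₅ has just one choice, so a₅ = 3. Eliminate 3 elsewhere: a₂, a₃, a₄.
That leaves a₂ = 4. Eliminate 4 elsewhere: a₁, a₄, a₆.
a₃ must be 5 (only option left). Strike 5 from a₄.
a₄'s domain is down to {1}, so a₄ = 1.
a₁ has just one choice, so a₁ = 6. So a₆ can't be 6.
a₆ has just one choice, so a₆ = 2.

a₁=6, a₂=4, a₃=5, a₄=1, a₅=3, a₆=2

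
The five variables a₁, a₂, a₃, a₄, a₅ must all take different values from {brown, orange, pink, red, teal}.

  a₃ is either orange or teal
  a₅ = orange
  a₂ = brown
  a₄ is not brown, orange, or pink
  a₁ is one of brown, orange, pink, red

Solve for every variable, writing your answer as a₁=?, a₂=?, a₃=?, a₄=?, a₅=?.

a₂'s domain is down to {brown}, so a₂ = brown. Eliminate brown elsewhere: a₁.
a₅ must be orange (only option left). Remove orange from a₁, a₃.
a₃ must be teal (only option left). Remove teal from a₄.
a₄ must be red (only option left). Eliminate red elsewhere: a₁.
a₁'s domain is down to {pink}, so a₁ = pink.

a₁=pink, a₂=brown, a₃=teal, a₄=red, a₅=orange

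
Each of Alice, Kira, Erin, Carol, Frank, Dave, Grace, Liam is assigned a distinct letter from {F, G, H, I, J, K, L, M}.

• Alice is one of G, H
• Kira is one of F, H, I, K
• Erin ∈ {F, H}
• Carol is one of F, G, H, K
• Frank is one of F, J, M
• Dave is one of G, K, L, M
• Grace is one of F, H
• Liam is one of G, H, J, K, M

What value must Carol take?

K

Among the 8 variables, I fits only Kira (and all 8 values in {F, G, H, I, J, K, L, M} must be used), so Kira = I.
The 7 still-open variables draw from only 7 values {F, G, H, J, K, L, M}, so each is used; only Dave can be L, hence Dave = L.
Erin and Grace share exactly the 2 values {F, H}; by pigeonhole those values go to them, so strike F, H from Alice, Carol, Frank, Liam.
Alice's domain is down to {G}, so Alice = G. Remove G from Carol, Liam.
So Carol = K.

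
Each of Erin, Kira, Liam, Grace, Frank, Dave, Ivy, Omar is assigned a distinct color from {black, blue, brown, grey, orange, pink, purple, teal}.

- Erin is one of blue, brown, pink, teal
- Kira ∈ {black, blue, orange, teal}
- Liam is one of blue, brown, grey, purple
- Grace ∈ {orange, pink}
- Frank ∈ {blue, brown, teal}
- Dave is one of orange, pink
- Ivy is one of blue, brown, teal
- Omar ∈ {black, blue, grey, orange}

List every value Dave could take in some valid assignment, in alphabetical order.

Among the 8 variables, purple fits only Liam (and all 8 values in {black, blue, brown, grey, orange, pink, purple, teal} must be used), so Liam = purple.
The 7 still-open variables draw from only 7 values {black, blue, brown, grey, orange, pink, teal}, so each is used; only Omar can be grey, hence Omar = grey.
Among the 6 still-open variables, black fits only Kira (and all 6 values in {black, blue, brown, orange, pink, teal} must be used), so Kira = black.
The 2 variables Grace and Dave are confined to {orange, pink}, which locks those values in; drop them from Erin.
No further eliminations apply; Dave can still be any of orange, pink.

orange, pink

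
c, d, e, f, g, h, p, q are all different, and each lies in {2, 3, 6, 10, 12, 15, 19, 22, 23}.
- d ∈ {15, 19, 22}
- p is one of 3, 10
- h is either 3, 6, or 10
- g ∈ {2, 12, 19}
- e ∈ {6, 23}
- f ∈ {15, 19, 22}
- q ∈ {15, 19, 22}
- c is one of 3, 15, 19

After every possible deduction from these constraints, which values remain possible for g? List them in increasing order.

d, f, q share exactly the 3 values {15, 19, 22}; by pigeonhole those values go to them, so strike 15, 19, 22 from c, g.
That leaves c = 3. So h, p can't be 3.
p has just one choice, so p = 10. So h can't be 10.
That leaves h = 6. Strike 6 from e.
e's domain is down to {23}, so e = 23.
No further eliminations apply; g can still be any of 2, 12.

2, 12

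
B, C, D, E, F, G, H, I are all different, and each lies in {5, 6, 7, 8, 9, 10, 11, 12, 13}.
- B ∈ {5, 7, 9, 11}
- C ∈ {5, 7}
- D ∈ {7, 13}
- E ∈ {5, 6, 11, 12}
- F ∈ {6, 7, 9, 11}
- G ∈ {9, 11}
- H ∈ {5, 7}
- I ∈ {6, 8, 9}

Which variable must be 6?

The 8 variables draw from only 8 values {5, 6, 7, 8, 9, 11, 12, 13}, so each is used; only I can be 8, hence I = 8.
The 7 still-open variables together cover exactly {5, 6, 7, 9, 11, 12, 13} — 7 values for 7 variables — and 12 appears only in E's list, so E = 12.
The 6 still-open variables together cover exactly {5, 6, 7, 9, 11, 13} — 6 values for 6 variables — and 6 appears only in F's list, so F = 6.

F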